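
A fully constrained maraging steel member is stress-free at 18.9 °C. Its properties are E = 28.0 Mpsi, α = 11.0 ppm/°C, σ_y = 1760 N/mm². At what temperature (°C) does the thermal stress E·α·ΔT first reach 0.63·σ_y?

541 °C

E = 28.0 Mpsi = 193.1 GPa.
σ_y = 1760 N/mm² = 1760 MPa.
E·α·ΔT = 1109 MPa ⇒ ΔT = 1109 / (193.1×10³ × 11.0×10⁻⁶) = 522.1 K.
T = 18.9 + 522.1 = 541.0 °C.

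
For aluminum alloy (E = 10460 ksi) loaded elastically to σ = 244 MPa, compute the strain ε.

3.38×10⁻³

E = 10460 ksi = 72.12 GPa = 72120 MPa.
ε = σ/E = 244 / 72120 = 3.38×10⁻³.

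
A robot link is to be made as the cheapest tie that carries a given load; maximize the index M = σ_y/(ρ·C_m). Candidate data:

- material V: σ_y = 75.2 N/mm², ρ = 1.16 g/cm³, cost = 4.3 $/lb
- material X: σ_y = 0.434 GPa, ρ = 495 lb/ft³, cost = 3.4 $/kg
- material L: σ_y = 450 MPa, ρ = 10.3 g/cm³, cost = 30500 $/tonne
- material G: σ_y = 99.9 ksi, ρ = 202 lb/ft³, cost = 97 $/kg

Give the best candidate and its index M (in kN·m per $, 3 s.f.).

material X, M = 16.1 kN·m per $

Putting every candidate on a common basis:
  material V: σ_y = 75.20 MPa, ρ = 1160 kg/m³, cost = 9.480 $/kg
  material X: σ_y = 434.0 MPa, ρ = 7929 kg/m³, cost = 3.400 $/kg
  material L: σ_y = 450.0 MPa, ρ = 10300 kg/m³, cost = 30.50 $/kg
  material G: σ_y = 688.8 MPa, ρ = 3236 kg/m³, cost = 97.00 $/kg
  material X: M = 16.1 kN·m per $
  material V: M = 6.84 kN·m per $
  material G: M = 2.19 kN·m per $
  material L: M = 1.43 kN·m per $
Highest index: material X.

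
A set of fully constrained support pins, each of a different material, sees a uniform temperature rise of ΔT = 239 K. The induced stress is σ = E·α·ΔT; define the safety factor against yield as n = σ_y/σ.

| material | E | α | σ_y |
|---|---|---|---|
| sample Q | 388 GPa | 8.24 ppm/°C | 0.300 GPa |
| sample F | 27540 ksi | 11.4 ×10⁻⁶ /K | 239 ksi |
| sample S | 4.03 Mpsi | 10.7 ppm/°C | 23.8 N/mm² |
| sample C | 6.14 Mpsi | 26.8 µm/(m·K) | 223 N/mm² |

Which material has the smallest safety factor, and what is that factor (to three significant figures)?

In consistent units (E in GPa, α in ×10⁻⁶/K, σ_y in MPa):
  sample Q: E = 388.0, α = 8.24, σ_y = 300.0 → σ = 764 MPa, n = 0.393
  sample F: E = 189.9, α = 11.4, σ_y = 1648 → σ = 517 MPa, n = 3.19
  sample S: E = 27.79, α = 10.7, σ_y = 23.80 → σ = 71.1 MPa, n = 0.335
  sample C: E = 42.33, α = 26.8, σ_y = 223.0 → σ = 271 MPa, n = 0.822
Sample S has the lowest safety factor, n = 0.335.

sample S, n = 0.335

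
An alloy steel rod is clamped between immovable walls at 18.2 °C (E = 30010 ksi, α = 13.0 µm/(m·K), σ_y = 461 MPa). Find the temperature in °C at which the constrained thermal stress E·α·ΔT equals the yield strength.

E = 30010 ksi = 206.9 GPa.
E·α·ΔT = 461.0 MPa ⇒ ΔT = 461.0 / (206.9×10³ × 13.0×10⁻⁶) = 171.4 K.
T = 18.2 + 171.4 = 189.6 °C.

190 °C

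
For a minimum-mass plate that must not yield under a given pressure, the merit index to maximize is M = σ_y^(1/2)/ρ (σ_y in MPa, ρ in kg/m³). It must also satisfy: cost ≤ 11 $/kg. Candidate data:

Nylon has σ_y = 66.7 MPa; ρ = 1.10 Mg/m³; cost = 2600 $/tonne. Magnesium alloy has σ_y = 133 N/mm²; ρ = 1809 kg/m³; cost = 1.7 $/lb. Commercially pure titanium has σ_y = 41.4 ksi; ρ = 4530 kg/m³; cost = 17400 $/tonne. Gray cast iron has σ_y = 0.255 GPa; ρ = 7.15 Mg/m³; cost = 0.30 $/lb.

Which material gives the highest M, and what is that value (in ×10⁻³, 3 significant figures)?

Screen on constraints: cost ≤ 11 $/kg. Survivors: nylon, magnesium alloy, gray cast iron.
Normalizing units and computing the index:
  nylon: σ_y = 66.70 MPa, ρ = 1100 kg/m³
  magnesium alloy: σ_y = 133.0 MPa, ρ = 1809 kg/m³
  gray cast iron: σ_y = 255.0 MPa, ρ = 7150 kg/m³
  nylon: M = 7.42×10⁻³
  magnesium alloy: M = 6.38×10⁻³
  gray cast iron: M = 2.23×10⁻³
Highest index: nylon.

nylon, M = 7.42×10⁻³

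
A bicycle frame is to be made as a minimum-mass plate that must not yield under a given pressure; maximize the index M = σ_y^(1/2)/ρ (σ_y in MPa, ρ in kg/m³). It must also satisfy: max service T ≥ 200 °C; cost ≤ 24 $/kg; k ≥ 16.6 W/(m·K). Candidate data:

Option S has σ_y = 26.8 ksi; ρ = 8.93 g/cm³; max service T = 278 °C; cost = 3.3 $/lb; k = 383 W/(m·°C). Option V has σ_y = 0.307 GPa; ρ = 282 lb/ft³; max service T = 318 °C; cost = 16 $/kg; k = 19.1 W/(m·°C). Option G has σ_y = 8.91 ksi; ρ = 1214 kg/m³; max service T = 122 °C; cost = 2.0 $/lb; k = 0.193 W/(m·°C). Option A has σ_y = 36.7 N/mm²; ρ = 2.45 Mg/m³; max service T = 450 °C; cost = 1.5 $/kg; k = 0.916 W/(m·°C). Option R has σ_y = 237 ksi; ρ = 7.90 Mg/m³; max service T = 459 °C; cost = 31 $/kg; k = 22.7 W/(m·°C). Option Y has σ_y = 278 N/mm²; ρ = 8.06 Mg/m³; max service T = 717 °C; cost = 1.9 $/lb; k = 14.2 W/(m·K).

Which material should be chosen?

Screen on constraints: max service T ≥ 200 °C; cost ≤ 24 $/kg; k ≥ 16.6 W/(m·K). Survivors: option S, option V.
Putting every candidate on a common basis:
  option S: σ_y = 184.8 MPa, ρ = 8930 kg/m³
  option V: σ_y = 307.0 MPa, ρ = 4517 kg/m³
  option V: M = 3.88×10⁻³
  option S: M = 1.52×10⁻³
The maximum is for option V.

option V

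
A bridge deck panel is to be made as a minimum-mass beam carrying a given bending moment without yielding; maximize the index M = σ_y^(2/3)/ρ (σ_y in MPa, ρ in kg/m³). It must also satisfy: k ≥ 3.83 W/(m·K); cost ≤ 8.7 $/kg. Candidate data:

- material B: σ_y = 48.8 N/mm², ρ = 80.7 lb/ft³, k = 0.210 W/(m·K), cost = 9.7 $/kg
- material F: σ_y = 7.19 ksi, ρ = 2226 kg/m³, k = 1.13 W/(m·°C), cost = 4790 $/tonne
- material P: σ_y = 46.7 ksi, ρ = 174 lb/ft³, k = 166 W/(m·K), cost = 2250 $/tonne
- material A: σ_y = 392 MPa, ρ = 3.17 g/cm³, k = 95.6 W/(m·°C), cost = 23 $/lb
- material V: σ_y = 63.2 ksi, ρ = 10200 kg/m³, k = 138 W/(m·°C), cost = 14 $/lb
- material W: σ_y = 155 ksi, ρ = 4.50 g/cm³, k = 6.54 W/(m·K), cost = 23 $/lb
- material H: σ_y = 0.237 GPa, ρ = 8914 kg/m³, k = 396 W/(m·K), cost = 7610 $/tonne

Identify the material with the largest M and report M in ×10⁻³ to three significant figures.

Screen on constraints: k ≥ 3.83 W/(m·K); cost ≤ 8.7 $/kg. Survivors: material P, material H.
Convert each candidate to consistent units, then evaluate M:
  material P: σ_y = 322.0 MPa, ρ = 2787 kg/m³
  material H: σ_y = 237.0 MPa, ρ = 8914 kg/m³
  material P: M = 16.9×10⁻³
  material H: M = 4.30×10⁻³
Highest index: material P.

material P, M = 16.9×10⁻³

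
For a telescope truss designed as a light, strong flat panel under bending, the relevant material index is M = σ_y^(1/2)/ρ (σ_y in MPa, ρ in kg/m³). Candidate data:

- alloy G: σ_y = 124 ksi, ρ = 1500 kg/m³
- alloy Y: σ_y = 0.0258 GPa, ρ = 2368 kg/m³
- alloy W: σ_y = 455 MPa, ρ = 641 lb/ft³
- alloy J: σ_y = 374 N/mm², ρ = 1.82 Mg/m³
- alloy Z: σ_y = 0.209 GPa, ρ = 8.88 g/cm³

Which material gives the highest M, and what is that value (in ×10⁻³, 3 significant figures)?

Convert each candidate to consistent units, then evaluate M:
  alloy G: σ_y = 855.0 MPa, ρ = 1500 kg/m³
  alloy Y: σ_y = 25.80 MPa, ρ = 2368 kg/m³
  alloy W: σ_y = 455.0 MPa, ρ = 10270 kg/m³
  alloy J: σ_y = 374.0 MPa, ρ = 1820 kg/m³
  alloy Z: σ_y = 209.0 MPa, ρ = 8880 kg/m³
  alloy G: M = 19.5×10⁻³
  alloy J: M = 10.6×10⁻³
  alloy Y: M = 2.15×10⁻³
  alloy W: M = 2.08×10⁻³
  alloy Z: M = 1.63×10⁻³
Alloy G ranks first.

alloy G, M = 19.5×10⁻³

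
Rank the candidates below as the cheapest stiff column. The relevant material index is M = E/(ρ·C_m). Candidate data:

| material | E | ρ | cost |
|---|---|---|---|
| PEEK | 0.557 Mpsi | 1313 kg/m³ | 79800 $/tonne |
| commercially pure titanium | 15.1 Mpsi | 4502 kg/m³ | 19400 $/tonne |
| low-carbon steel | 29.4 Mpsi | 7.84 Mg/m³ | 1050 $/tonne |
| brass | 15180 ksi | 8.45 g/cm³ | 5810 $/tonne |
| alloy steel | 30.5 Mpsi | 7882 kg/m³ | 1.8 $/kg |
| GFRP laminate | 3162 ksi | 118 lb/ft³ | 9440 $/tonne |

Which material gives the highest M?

low-carbon steel

Convert each candidate to consistent units, then evaluate M:
  PEEK: E = 3.840 GPa, ρ = 1313 kg/m³, cost = 79.80 $/kg
  commercially pure titanium: E = 104.1 GPa, ρ = 4502 kg/m³, cost = 19.40 $/kg
  low-carbon steel: E = 202.7 GPa, ρ = 7840 kg/m³, cost = 1.050 $/kg
  brass: E = 104.7 GPa, ρ = 8450 kg/m³, cost = 5.810 $/kg
  alloy steel: E = 210.3 GPa, ρ = 7882 kg/m³, cost = 1.800 $/kg
  GFRP laminate: E = 21.80 GPa, ρ = 1890 kg/m³, cost = 9.440 $/kg
  low-carbon steel: M = 24.6 MN·m per $
  alloy steel: M = 14.8 MN·m per $
  brass: M = 2.13 MN·m per $
  GFRP laminate: M = 1.22 MN·m per $
  commercially pure titanium: M = 1.19 MN·m per $
  PEEK: M = 0.0367 MN·m per $
Low-carbon steel has the largest M.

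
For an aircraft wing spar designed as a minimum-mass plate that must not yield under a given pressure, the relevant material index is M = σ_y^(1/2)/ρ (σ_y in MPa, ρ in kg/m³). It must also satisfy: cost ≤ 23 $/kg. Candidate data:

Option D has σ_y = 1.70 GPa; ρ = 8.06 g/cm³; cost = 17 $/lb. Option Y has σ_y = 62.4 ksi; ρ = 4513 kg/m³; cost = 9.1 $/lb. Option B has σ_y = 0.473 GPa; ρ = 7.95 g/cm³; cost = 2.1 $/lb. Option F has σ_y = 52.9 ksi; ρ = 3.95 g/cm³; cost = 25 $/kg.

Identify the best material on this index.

option Y

Screen on constraints: cost ≤ 23 $/kg. Survivors: option Y, option B.
Convert each candidate to consistent units, then evaluate M:
  option Y: σ_y = 430.2 MPa, ρ = 4513 kg/m³
  option B: σ_y = 473.0 MPa, ρ = 7950 kg/m³
  option Y: M = 4.60×10⁻³
  option B: M = 2.74×10⁻³
Highest index: option Y.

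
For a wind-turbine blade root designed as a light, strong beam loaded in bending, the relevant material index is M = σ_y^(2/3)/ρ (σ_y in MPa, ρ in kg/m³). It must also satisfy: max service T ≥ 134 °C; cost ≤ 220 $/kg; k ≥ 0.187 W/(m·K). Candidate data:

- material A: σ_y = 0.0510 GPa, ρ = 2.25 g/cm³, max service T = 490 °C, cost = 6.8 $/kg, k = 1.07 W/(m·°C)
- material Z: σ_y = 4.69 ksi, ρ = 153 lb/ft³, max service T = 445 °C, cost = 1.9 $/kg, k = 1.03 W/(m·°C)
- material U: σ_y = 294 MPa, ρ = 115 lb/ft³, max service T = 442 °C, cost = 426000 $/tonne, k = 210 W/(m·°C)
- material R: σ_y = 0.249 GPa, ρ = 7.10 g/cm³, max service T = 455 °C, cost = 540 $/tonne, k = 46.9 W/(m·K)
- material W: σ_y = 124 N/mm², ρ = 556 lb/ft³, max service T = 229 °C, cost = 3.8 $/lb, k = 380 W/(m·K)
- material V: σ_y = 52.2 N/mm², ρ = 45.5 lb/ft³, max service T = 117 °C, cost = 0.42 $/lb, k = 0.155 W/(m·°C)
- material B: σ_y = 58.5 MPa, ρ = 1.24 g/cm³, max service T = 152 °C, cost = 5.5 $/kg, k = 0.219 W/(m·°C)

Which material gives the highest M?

Screen on constraints: max service T ≥ 134 °C; cost ≤ 220 $/kg; k ≥ 0.187 W/(m·K). Survivors: material A, material Z, material R, material W, material B.
In SI units:
  material A: σ_y = 51.00 MPa, ρ = 2250 kg/m³
  material Z: σ_y = 32.34 MPa, ρ = 2451 kg/m³
  material R: σ_y = 249.0 MPa, ρ = 7100 kg/m³
  material W: σ_y = 124.0 MPa, ρ = 8906 kg/m³
  material B: σ_y = 58.50 MPa, ρ = 1240 kg/m³
  material B: M = 12.2×10⁻³
  material A: M = 6.11×10⁻³
  material R: M = 5.57×10⁻³
  material Z: M = 4.14×10⁻³
  material W: M = 2.79×10⁻³
Highest index: material B.

material B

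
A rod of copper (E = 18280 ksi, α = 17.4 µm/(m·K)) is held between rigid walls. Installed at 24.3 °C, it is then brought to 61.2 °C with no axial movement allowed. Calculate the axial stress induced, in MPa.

E = 18280 ksi = 126.0 GPa.
ΔT = 36.90 K. Constrained thermal stress σ = E·α·ΔT = 126.0×10³ MPa × 17.4×10⁻⁶ × 36.90 = 80.9 MPa (compressive).

80.9 MPa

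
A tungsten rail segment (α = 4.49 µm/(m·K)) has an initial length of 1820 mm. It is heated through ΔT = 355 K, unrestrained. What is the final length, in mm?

1822.9 mm

ΔL = α·L₀·ΔT = 4.49×10⁻⁶ × 1820 mm × 355.0 K = 2.90 mm.
L = L₀ + ΔL = 1820 + 2.90 = 1822.9 mm.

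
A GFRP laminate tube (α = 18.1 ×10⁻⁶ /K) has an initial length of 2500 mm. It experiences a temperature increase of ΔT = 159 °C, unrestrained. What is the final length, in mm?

ΔL = α·L₀·ΔT = 18.1×10⁻⁶ × 2500 mm × 159.0 K = 7.19 mm.
L = L₀ + ΔL = 2500 + 7.19 = 2507.2 mm.

2507.2 mm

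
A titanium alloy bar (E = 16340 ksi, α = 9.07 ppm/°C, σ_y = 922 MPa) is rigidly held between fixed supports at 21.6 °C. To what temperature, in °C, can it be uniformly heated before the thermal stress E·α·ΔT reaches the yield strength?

924 °C

E = 16340 ksi = 112.7 GPa.
E·α·ΔT = 922.0 MPa ⇒ ΔT = 922.0 / (112.7×10³ × 9.07×10⁻⁶) = 902.3 K.
T = 21.6 + 902.3 = 923.9 °C.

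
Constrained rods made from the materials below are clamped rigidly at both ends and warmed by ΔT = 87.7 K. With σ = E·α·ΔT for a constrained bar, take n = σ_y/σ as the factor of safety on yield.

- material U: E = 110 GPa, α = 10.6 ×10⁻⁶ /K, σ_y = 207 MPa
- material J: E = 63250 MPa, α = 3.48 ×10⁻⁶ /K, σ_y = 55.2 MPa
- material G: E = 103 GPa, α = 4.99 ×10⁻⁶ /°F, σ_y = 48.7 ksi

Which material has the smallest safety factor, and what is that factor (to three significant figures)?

With everything in SI (GPa, ×10⁻⁶/K, MPa):
  material U: E = 110.0, α = 10.6, σ_y = 207.0 → σ = 102 MPa, n = 2.02
  material J: E = 63.25, α = 3.48, σ_y = 55.20 → σ = 19.3 MPa, n = 2.86
  material G: E = 103.0, α = 8.98, σ_y = 335.8 → σ = 81.1 MPa, n = 4.14
The minimum is material U at n = 2.02.

material U, n = 2.02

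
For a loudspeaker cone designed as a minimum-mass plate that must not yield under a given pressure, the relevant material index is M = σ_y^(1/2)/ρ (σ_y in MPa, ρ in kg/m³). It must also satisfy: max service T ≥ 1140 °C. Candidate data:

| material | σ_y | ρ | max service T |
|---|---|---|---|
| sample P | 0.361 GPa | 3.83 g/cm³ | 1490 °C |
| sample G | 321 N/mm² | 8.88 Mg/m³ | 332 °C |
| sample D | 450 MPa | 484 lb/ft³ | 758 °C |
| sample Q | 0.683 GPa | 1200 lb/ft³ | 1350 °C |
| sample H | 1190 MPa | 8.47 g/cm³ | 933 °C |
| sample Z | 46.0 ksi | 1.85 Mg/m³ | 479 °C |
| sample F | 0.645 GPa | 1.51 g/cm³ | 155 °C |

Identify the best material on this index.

sample P

Screen on constraints: max service T ≥ 1140 °C. Survivors: sample P, sample Q.
After converting to SI:
  sample P: σ_y = 361.0 MPa, ρ = 3830 kg/m³
  sample Q: σ_y = 683.0 MPa, ρ = 19220 kg/m³
  sample P: M = 4.96×10⁻³
  sample Q: M = 1.36×10⁻³
Sample P has the largest M.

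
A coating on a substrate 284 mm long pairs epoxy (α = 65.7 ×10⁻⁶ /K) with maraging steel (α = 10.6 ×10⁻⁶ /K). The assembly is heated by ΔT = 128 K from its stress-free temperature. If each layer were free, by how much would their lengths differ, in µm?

Δα = |65.7 − 10.6|×10⁻⁶/K = 55.1×10⁻⁶/K.
ΔL_mismatch = Δα·L·ΔT = 55.1×10⁻⁶ × 284.0 mm × 128.0 K = 2000 µm.

2000 µm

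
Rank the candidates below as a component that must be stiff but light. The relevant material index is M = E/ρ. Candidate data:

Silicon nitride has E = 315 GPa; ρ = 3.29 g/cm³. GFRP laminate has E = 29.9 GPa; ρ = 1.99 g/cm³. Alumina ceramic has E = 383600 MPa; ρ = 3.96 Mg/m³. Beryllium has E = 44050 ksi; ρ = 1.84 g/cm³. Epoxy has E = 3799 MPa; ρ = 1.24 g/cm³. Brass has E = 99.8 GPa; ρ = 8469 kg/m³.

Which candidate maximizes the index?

After converting to SI:
  silicon nitride: E = 315.0 GPa, ρ = 3290 kg/m³
  GFRP laminate: E = 29.90 GPa, ρ = 1990 kg/m³
  alumina ceramic: E = 383.6 GPa, ρ = 3960 kg/m³
  beryllium: E = 303.7 GPa, ρ = 1840 kg/m³
  epoxy: E = 3.799 GPa, ρ = 1240 kg/m³
  brass: E = 99.80 GPa, ρ = 8469 kg/m³
  beryllium: M = 165 MN·m/kg
  alumina ceramic: M = 96.9 MN·m/kg
  silicon nitride: M = 95.7 MN·m/kg
  GFRP laminate: M = 15.0 MN·m/kg
  brass: M = 11.8 MN·m/kg
  epoxy: M = 3.06 MN·m/kg
The maximum is for beryllium.

beryllium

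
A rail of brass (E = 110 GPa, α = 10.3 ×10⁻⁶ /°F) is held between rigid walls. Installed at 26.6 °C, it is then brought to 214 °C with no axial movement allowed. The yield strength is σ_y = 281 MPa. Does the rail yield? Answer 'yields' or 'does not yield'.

α = 10.3×10⁻⁶/°F × 9/5 = 18.5×10⁻⁶/K.
ΔT = 187.4 K. Constrained thermal stress σ = E·α·ΔT = 110.0×10³ MPa × 18.5×10⁻⁶ × 187.4 = 382 MPa (compressive).
Compare to σ_y = 281 MPa: σ ≥ σ_y, so it yields.

yields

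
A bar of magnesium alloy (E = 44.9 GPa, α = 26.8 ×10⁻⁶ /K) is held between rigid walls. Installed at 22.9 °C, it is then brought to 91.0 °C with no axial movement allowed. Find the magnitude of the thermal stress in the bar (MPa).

ΔT = 68.10 K. Constrained thermal stress σ = E·α·ΔT = 44.90×10³ MPa × 26.8×10⁻⁶ × 68.10 = 81.9 MPa (compressive).

81.9 MPa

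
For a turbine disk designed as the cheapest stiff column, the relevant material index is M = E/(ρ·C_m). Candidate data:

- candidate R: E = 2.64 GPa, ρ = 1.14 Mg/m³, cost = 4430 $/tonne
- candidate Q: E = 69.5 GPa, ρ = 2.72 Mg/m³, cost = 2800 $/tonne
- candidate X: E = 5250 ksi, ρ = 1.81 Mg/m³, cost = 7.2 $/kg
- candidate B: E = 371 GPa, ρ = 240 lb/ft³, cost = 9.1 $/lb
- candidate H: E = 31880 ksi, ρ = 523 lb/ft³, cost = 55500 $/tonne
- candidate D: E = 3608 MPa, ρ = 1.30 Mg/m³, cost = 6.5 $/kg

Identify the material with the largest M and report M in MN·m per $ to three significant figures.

Putting every candidate on a common basis:
  candidate R: E = 2.640 GPa, ρ = 1140 kg/m³, cost = 4.430 $/kg
  candidate Q: E = 69.50 GPa, ρ = 2720 kg/m³, cost = 2.800 $/kg
  candidate X: E = 36.20 GPa, ρ = 1810 kg/m³, cost = 7.200 $/kg
  candidate B: E = 371.0 GPa, ρ = 3844 kg/m³, cost = 20.06 $/kg
  candidate H: E = 219.8 GPa, ρ = 8378 kg/m³, cost = 55.50 $/kg
  candidate D: E = 3.608 GPa, ρ = 1300 kg/m³, cost = 6.500 $/kg
  candidate Q: M = 9.13 MN·m per $
  candidate B: M = 4.81 MN·m per $
  candidate X: M = 2.78 MN·m per $
  candidate R: M = 0.523 MN·m per $
  candidate H: M = 0.473 MN·m per $
  candidate D: M = 0.427 MN·m per $
Highest index: candidate Q.

candidate Q, M = 9.13 MN·m per $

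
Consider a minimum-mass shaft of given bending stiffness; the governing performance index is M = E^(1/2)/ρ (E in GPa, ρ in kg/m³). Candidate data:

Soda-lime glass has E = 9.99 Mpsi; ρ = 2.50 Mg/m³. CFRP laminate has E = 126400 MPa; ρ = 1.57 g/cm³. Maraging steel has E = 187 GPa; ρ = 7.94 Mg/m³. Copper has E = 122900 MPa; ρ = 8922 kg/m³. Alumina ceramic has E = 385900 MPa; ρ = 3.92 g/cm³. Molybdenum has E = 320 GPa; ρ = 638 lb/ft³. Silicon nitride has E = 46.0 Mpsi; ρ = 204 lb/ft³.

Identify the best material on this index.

Convert each candidate to consistent units, then evaluate M:
  soda-lime glass: E = 68.88 GPa, ρ = 2500 kg/m³
  CFRP laminate: E = 126.4 GPa, ρ = 1570 kg/m³
  maraging steel: E = 187.0 GPa, ρ = 7940 kg/m³
  copper: E = 122.9 GPa, ρ = 8922 kg/m³
  alumina ceramic: E = 385.9 GPa, ρ = 3920 kg/m³
  molybdenum: E = 320.0 GPa, ρ = 10220 kg/m³
  silicon nitride: E = 317.2 GPa, ρ = 3268 kg/m³
  CFRP laminate: M = 7.16×10⁻³
  silicon nitride: M = 5.45×10⁻³
  alumina ceramic: M = 5.01×10⁻³
  soda-lime glass: M = 3.32×10⁻³
  molybdenum: M = 1.75×10⁻³
  maraging steel: M = 1.72×10⁻³
  copper: M = 1.24×10⁻³
CFRP laminate has the largest M.

CFRP laminate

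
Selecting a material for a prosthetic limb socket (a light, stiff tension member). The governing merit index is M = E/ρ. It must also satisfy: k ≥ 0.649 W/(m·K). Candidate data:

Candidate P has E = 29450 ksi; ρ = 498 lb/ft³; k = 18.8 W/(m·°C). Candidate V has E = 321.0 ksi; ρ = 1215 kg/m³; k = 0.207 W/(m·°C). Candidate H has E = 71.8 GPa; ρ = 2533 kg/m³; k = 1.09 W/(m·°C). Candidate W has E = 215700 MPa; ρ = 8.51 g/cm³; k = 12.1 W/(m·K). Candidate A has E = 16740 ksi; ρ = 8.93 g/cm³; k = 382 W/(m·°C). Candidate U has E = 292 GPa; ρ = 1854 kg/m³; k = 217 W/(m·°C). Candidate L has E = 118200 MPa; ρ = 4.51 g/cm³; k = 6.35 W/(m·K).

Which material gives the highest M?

Screen on constraints: k ≥ 0.649 W/(m·K). Survivors: candidate P, candidate H, candidate W, candidate A, candidate U, candidate L.
In SI units:
  candidate P: E = 203.1 GPa, ρ = 7977 kg/m³
  candidate H: E = 71.80 GPa, ρ = 2533 kg/m³
  candidate W: E = 215.7 GPa, ρ = 8510 kg/m³
  candidate A: E = 115.4 GPa, ρ = 8930 kg/m³
  candidate U: E = 292.0 GPa, ρ = 1854 kg/m³
  candidate L: E = 118.2 GPa, ρ = 4510 kg/m³
  candidate U: M = 157 MN·m/kg
  candidate H: M = 28.3 MN·m/kg
  candidate L: M = 26.2 MN·m/kg
  candidate P: M = 25.5 MN·m/kg
  candidate W: M = 25.3 MN·m/kg
  candidate A: M = 12.9 MN·m/kg
Highest index: candidate U.

candidate U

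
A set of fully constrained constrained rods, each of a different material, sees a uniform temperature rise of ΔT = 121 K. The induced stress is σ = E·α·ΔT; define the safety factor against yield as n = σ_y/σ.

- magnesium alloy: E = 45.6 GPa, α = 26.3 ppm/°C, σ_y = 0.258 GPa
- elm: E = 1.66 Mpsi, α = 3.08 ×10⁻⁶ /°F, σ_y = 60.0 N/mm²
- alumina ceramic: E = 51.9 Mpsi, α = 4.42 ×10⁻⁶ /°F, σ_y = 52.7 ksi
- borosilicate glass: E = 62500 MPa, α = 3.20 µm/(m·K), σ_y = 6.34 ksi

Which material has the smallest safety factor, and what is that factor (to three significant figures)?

Converting E to GPa, α to ×10⁻⁶/K, σ_y to MPa, then σ and n for each:
  magnesium alloy: E = 45.60, α = 26.3, σ_y = 258.0 → σ = 145 MPa, n = 1.78
  elm: E = 11.45, α = 5.54, σ_y = 60.00 → σ = 7.68 MPa, n = 7.81
  alumina ceramic: E = 357.8, α = 7.96, σ_y = 363.4 → σ = 344 MPa, n = 1.05
  borosilicate glass: E = 62.50, α = 3.20, σ_y = 43.71 → σ = 24.2 MPa, n = 1.81
Alumina ceramic has the lowest safety factor, n = 1.05.

alumina ceramic, n = 1.05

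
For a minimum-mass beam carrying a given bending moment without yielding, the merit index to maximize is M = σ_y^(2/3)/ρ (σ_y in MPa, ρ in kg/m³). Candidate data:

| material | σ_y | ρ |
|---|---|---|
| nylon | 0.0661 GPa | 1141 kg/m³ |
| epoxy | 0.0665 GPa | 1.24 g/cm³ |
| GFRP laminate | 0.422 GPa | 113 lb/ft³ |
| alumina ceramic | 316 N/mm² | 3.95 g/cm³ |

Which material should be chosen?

GFRP laminate

Convert each candidate to consistent units, then evaluate M:
  nylon: σ_y = 66.10 MPa, ρ = 1141 kg/m³
  epoxy: σ_y = 66.50 MPa, ρ = 1240 kg/m³
  GFRP laminate: σ_y = 422.0 MPa, ρ = 1810 kg/m³
  alumina ceramic: σ_y = 316.0 MPa, ρ = 3950 kg/m³
  GFRP laminate: M = 31.1×10⁻³
  nylon: M = 14.3×10⁻³
  epoxy: M = 13.2×10⁻³
  alumina ceramic: M = 11.7×10⁻³
GFRP laminate has the largest M.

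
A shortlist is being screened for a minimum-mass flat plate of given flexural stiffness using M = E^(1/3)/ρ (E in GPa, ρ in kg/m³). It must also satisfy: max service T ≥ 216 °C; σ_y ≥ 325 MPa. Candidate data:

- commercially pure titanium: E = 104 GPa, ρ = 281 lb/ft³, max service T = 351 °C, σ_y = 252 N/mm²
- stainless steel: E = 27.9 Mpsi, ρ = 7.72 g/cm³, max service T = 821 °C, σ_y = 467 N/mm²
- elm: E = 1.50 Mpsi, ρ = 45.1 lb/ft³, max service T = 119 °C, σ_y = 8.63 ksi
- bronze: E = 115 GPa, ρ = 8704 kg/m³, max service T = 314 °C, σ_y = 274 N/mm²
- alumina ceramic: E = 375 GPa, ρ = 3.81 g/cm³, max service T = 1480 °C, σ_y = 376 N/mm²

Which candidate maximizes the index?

alumina ceramic

Screen on constraints: max service T ≥ 216 °C; σ_y ≥ 325 MPa. Survivors: stainless steel, alumina ceramic.
Normalizing units and computing the index:
  stainless steel: E = 192.4 GPa, ρ = 7720 kg/m³
  alumina ceramic: E = 375.0 GPa, ρ = 3810 kg/m³
  alumina ceramic: M = 1.89×10⁻³
  stainless steel: M = 0.748×10⁻³
The maximum is for alumina ceramic.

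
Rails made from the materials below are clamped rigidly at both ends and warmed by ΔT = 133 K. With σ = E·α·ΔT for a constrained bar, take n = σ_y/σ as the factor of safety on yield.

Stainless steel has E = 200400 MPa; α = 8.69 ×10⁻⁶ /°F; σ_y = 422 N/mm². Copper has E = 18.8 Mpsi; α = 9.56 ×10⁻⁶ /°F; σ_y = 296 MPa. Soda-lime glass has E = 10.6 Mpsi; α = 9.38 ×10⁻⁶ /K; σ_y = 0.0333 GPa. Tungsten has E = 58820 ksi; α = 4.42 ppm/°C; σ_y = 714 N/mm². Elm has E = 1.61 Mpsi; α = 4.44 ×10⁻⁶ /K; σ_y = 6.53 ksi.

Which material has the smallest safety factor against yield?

soda-lime glass

Converting E to GPa, α to ×10⁻⁶/K, σ_y to MPa, then σ and n for each:
  stainless steel: E = 200.4, α = 15.6, σ_y = 422.0 → σ = 417 MPa, n = 1.01
  copper: E = 129.6, α = 17.2, σ_y = 296.0 → σ = 297 MPa, n = 0.998
  soda-lime glass: E = 73.08, α = 9.38, σ_y = 33.30 → σ = 91.2 MPa, n = 0.365
  tungsten: E = 405.5, α = 4.42, σ_y = 714.0 → σ = 238 MPa, n = 2.99
  elm: E = 11.10, α = 4.44, σ_y = 45.02 → σ = 6.56 MPa, n = 6.87
Smallest n: soda-lime glass with n = 0.365.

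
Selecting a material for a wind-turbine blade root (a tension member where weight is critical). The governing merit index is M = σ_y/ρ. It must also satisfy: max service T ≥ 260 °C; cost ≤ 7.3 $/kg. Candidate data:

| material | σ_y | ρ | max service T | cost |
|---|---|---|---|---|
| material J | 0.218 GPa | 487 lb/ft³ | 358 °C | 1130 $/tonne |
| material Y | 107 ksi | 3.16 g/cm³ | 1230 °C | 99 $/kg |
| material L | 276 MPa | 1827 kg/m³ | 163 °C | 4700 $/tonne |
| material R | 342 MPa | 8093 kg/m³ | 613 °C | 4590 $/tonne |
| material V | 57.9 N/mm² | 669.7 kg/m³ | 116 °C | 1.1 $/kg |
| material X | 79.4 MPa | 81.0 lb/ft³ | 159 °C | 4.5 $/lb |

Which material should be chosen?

material R

Screen on constraints: max service T ≥ 260 °C; cost ≤ 7.3 $/kg. Survivors: material J, material R.
After converting to SI:
  material J: σ_y = 218.0 MPa, ρ = 7801 kg/m³
  material R: σ_y = 342.0 MPa, ρ = 8093 kg/m³
  material R: M = 42.3 kN·m/kg
  material J: M = 27.9 kN·m/kg
The maximum is for material R.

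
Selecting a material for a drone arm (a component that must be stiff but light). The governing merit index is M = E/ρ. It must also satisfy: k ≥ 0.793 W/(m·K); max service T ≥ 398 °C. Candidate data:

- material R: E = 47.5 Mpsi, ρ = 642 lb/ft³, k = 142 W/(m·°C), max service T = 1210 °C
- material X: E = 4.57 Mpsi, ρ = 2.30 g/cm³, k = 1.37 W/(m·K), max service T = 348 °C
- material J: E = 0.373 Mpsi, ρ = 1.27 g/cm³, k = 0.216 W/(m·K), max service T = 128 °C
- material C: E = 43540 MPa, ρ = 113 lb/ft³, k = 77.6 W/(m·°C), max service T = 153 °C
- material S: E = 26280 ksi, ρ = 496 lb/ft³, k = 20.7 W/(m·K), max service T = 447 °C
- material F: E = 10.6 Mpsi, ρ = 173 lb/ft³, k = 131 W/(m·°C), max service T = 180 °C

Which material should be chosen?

material R

Screen on constraints: k ≥ 0.793 W/(m·K); max service T ≥ 398 °C. Survivors: material R, material S.
Putting every candidate on a common basis:
  material R: E = 327.5 GPa, ρ = 10280 kg/m³
  material S: E = 181.2 GPa, ρ = 7945 kg/m³
  material R: M = 31.8 MN·m/kg
  material S: M = 22.8 MN·m/kg
Material R ranks first.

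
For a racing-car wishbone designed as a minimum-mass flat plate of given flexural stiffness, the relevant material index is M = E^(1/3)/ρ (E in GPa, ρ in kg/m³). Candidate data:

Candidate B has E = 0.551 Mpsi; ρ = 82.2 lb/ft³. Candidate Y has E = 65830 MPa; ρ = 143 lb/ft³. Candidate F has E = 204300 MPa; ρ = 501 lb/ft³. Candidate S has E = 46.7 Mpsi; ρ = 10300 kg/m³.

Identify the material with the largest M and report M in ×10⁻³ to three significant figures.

Putting every candidate on a common basis:
  candidate B: E = 3.799 GPa, ρ = 1317 kg/m³
  candidate Y: E = 65.83 GPa, ρ = 2291 kg/m³
  candidate F: E = 204.3 GPa, ρ = 8025 kg/m³
  candidate S: E = 322.0 GPa, ρ = 10300 kg/m³
  candidate Y: M = 1.76×10⁻³
  candidate B: M = 1.19×10⁻³
  candidate F: M = 0.734×10⁻³
  candidate S: M = 0.665×10⁻³
Candidate Y has the largest M.

candidate Y, M = 1.76×10⁻³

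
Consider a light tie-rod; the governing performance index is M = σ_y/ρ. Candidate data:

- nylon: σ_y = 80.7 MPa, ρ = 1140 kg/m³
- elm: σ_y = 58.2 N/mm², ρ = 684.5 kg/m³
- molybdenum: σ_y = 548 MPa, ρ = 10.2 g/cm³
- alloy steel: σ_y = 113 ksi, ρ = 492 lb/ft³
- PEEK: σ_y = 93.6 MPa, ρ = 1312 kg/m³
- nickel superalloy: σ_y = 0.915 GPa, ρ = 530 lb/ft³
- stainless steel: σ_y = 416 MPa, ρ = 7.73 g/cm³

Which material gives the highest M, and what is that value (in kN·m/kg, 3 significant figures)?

After converting to SI:
  nylon: σ_y = 80.70 MPa, ρ = 1140 kg/m³
  elm: σ_y = 58.20 MPa, ρ = 684.5 kg/m³
  molybdenum: σ_y = 548.0 MPa, ρ = 10200 kg/m³
  alloy steel: σ_y = 779.1 MPa, ρ = 7881 kg/m³
  PEEK: σ_y = 93.60 MPa, ρ = 1312 kg/m³
  nickel superalloy: σ_y = 915.0 MPa, ρ = 8490 kg/m³
  stainless steel: σ_y = 416.0 MPa, ρ = 7730 kg/m³
  nickel superalloy: M = 108 kN·m/kg
  alloy steel: M = 98.9 kN·m/kg
  elm: M = 85.0 kN·m/kg
  PEEK: M = 71.3 kN·m/kg
  nylon: M = 70.8 kN·m/kg
  stainless steel: M = 53.8 kN·m/kg
  molybdenum: M = 53.7 kN·m/kg
Nickel superalloy has the largest M.

nickel superalloy, M = 108 kN·m/kg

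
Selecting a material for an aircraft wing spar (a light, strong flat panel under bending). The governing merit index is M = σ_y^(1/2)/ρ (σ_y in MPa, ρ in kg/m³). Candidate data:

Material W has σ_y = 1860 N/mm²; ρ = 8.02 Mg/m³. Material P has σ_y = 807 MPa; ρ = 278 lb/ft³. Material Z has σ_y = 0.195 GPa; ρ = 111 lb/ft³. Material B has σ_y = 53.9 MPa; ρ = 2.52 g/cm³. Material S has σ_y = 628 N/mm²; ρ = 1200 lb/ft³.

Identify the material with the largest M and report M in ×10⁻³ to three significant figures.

material Z, M = 7.85×10⁻³

Convert each candidate to consistent units, then evaluate M:
  material W: σ_y = 1860 MPa, ρ = 8020 kg/m³
  material P: σ_y = 807.0 MPa, ρ = 4453 kg/m³
  material Z: σ_y = 195.0 MPa, ρ = 1778 kg/m³
  material B: σ_y = 53.90 MPa, ρ = 2520 kg/m³
  material S: σ_y = 628.0 MPa, ρ = 19220 kg/m³
  material Z: M = 7.85×10⁻³
  material P: M = 6.38×10⁻³
  material W: M = 5.38×10⁻³
  material B: M = 2.91×10⁻³
  material S: M = 1.30×10⁻³
The maximum is for material Z.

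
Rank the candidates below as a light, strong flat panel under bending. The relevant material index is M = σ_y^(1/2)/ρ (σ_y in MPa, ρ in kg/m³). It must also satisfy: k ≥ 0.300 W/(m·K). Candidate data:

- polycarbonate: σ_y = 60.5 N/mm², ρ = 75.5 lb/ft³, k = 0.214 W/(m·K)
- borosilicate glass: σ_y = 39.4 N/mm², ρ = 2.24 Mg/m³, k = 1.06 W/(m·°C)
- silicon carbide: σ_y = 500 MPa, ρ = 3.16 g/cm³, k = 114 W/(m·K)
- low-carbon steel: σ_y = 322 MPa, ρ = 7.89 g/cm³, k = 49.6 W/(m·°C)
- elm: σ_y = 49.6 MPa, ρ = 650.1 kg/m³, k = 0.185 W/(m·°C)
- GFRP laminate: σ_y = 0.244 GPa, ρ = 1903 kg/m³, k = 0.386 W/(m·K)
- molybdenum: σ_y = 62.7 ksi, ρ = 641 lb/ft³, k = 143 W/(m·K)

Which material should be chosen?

GFRP laminate

Screen on constraints: k ≥ 0.300 W/(m·K). Survivors: borosilicate glass, silicon carbide, low-carbon steel, GFRP laminate, molybdenum.
Normalizing units and computing the index:
  borosilicate glass: σ_y = 39.40 MPa, ρ = 2240 kg/m³
  silicon carbide: σ_y = 500.0 MPa, ρ = 3160 kg/m³
  low-carbon steel: σ_y = 322.0 MPa, ρ = 7890 kg/m³
  GFRP laminate: σ_y = 244.0 MPa, ρ = 1903 kg/m³
  molybdenum: σ_y = 432.3 MPa, ρ = 10270 kg/m³
  GFRP laminate: M = 8.21×10⁻³
  silicon carbide: M = 7.08×10⁻³
  borosilicate glass: M = 2.80×10⁻³
  low-carbon steel: M = 2.27×10⁻³
  molybdenum: M = 2.02×10⁻³
Highest index: GFRP laminate.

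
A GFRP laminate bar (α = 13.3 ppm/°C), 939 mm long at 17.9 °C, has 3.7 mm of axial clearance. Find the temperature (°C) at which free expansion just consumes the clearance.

α·L₀·ΔT = 3.7 mm ⇒ ΔT = 3.7 / (13.3×10⁻⁶ × 939.0) = 296.3 K.
T = 17.9 + 296.3 = 314.2 °C.

314 °C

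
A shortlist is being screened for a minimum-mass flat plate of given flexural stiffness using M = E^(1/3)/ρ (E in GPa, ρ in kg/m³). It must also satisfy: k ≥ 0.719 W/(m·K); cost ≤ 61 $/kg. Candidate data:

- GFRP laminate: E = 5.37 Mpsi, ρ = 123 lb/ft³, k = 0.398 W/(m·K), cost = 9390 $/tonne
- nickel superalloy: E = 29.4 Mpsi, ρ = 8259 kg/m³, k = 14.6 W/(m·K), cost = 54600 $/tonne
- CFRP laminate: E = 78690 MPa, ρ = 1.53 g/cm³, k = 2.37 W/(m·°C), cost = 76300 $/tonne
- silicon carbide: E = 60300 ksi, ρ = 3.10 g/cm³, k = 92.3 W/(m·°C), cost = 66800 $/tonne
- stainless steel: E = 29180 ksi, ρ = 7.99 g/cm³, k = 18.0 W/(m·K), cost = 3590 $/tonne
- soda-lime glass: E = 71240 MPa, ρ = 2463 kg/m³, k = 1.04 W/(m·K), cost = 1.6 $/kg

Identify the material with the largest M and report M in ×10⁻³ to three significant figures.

Screen on constraints: k ≥ 0.719 W/(m·K); cost ≤ 61 $/kg. Survivors: nickel superalloy, stainless steel, soda-lime glass.
Convert each candidate to consistent units, then evaluate M:
  nickel superalloy: E = 202.7 GPa, ρ = 8259 kg/m³
  stainless steel: E = 201.2 GPa, ρ = 7990 kg/m³
  soda-lime glass: E = 71.24 GPa, ρ = 2463 kg/m³
  soda-lime glass: M = 1.68×10⁻³
  stainless steel: M = 0.733×10⁻³
  nickel superalloy: M = 0.711×10⁻³
Soda-lime glass has the largest M.

soda-lime glass, M = 1.68×10⁻³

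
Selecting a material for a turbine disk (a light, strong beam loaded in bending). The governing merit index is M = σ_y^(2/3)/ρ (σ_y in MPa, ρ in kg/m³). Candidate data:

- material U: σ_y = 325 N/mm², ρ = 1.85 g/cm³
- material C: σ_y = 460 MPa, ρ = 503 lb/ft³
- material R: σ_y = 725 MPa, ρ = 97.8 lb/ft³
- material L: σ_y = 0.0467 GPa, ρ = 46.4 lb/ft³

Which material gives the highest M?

material R

After converting to SI:
  material U: σ_y = 325.0 MPa, ρ = 1850 kg/m³
  material C: σ_y = 460.0 MPa, ρ = 8057 kg/m³
  material R: σ_y = 725.0 MPa, ρ = 1567 kg/m³
  material L: σ_y = 46.70 MPa, ρ = 743.3 kg/m³
  material R: M = 51.5×10⁻³
  material U: M = 25.6×10⁻³
  material L: M = 17.4×10⁻³
  material C: M = 7.40×10⁻³
Material R has the largest M.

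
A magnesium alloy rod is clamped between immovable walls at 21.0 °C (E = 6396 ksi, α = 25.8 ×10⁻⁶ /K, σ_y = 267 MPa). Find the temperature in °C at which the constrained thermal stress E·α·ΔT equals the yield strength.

256 °C

E = 6396 ksi = 44.10 GPa.
E·α·ΔT = 267.0 MPa ⇒ ΔT = 267.0 / (44.10×10³ × 25.8×10⁻⁶) = 234.7 K.
T = 21.0 + 234.7 = 255.7 °C.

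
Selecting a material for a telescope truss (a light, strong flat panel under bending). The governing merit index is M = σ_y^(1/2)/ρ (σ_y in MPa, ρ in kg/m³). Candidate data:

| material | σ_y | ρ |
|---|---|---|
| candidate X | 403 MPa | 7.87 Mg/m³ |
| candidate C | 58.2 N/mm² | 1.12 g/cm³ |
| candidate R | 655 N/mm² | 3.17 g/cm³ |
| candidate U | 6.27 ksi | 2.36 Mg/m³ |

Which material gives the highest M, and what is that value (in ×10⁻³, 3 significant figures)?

Putting every candidate on a common basis:
  candidate X: σ_y = 403.0 MPa, ρ = 7870 kg/m³
  candidate C: σ_y = 58.20 MPa, ρ = 1120 kg/m³
  candidate R: σ_y = 655.0 MPa, ρ = 3170 kg/m³
  candidate U: σ_y = 43.23 MPa, ρ = 2360 kg/m³
  candidate R: M = 8.07×10⁻³
  candidate C: M = 6.81×10⁻³
  candidate U: M = 2.79×10⁻³
  candidate X: M = 2.55×10⁻³
The maximum is for candidate R.

candidate R, M = 8.07×10⁻³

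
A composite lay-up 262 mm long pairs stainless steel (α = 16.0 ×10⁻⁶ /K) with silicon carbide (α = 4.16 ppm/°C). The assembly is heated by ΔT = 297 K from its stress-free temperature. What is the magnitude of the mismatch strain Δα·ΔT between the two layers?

3.52×10⁻³

Δα = |16.0 − 4.16|×10⁻⁶/K = 11.8×10⁻⁶/K.
Mismatch strain = Δα·ΔT = 11.8×10⁻⁶ × 297.0 = 3.52×10⁻³.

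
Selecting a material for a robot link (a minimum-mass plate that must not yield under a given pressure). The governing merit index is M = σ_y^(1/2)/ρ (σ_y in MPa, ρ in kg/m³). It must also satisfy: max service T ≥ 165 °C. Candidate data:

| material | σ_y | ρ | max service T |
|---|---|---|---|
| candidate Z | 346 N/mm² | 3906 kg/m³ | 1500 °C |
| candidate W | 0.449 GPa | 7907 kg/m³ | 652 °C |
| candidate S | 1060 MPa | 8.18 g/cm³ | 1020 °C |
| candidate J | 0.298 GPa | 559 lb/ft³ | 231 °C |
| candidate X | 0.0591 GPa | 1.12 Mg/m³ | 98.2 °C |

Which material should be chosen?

Screen on constraints: max service T ≥ 165 °C. Survivors: candidate Z, candidate W, candidate S, candidate J.
After converting to SI:
  candidate Z: σ_y = 346.0 MPa, ρ = 3906 kg/m³
  candidate W: σ_y = 449.0 MPa, ρ = 7907 kg/m³
  candidate S: σ_y = 1060 MPa, ρ = 8180 kg/m³
  candidate J: σ_y = 298.0 MPa, ρ = 8954 kg/m³
  candidate Z: M = 4.76×10⁻³
  candidate S: M = 3.98×10⁻³
  candidate W: M = 2.68×10⁻³
  candidate J: M = 1.93×10⁻³
The maximum is for candidate Z.

candidate Z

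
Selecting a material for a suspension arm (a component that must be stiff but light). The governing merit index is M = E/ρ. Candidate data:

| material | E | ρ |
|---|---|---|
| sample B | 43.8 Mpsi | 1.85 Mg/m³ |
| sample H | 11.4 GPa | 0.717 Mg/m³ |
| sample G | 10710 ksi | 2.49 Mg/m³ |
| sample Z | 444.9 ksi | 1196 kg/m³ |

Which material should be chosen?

sample B

In SI units:
  sample B: E = 302.0 GPa, ρ = 1850 kg/m³
  sample H: E = 11.40 GPa, ρ = 717.0 kg/m³
  sample G: E = 73.84 GPa, ρ = 2490 kg/m³
  sample Z: E = 3.067 GPa, ρ = 1196 kg/m³
  sample B: M = 163 MN·m/kg
  sample G: M = 29.7 MN·m/kg
  sample H: M = 15.9 MN·m/kg
  sample Z: M = 2.56 MN·m/kg
The maximum is for sample B.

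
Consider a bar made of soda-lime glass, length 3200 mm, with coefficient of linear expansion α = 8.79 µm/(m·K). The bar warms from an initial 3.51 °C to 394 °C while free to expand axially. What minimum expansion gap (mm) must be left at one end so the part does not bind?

ΔT = 394 − 3.51 = 390.5 K.
ΔL = α·L₀·ΔT = 8.79×10⁻⁶ × 3200 mm × 390.5 K = 11.0 mm.

11.0 mm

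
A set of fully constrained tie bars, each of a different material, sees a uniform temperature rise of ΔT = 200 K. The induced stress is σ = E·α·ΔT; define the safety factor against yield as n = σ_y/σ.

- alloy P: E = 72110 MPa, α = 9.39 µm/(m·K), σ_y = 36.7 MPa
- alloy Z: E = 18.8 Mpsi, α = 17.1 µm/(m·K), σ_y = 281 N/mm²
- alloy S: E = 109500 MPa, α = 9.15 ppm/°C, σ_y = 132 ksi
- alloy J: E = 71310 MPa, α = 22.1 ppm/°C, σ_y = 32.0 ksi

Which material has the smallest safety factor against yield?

alloy P

In consistent units (E in GPa, α in ×10⁻⁶/K, σ_y in MPa):
  alloy P: E = 72.11, α = 9.39, σ_y = 36.70 → σ = 135 MPa, n = 0.271
  alloy Z: E = 129.6, α = 17.1, σ_y = 281.0 → σ = 443 MPa, n = 0.634
  alloy S: E = 109.5, α = 9.15, σ_y = 910.1 → σ = 200 MPa, n = 4.54
  alloy J: E = 71.31, α = 22.1, σ_y = 220.6 → σ = 315 MPa, n = 0.700
Smallest n: alloy P with n = 0.271.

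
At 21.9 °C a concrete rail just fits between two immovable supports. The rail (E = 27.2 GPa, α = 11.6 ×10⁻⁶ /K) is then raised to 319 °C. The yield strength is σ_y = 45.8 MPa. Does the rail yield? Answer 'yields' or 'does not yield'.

ΔT = 297.1 K. Constrained thermal stress σ = E·α·ΔT = 27.20×10³ MPa × 11.6×10⁻⁶ × 297.1 = 93.7 MPa (compressive).
Compare to σ_y = 45.8 MPa: σ ≥ σ_y, so it yields.

yields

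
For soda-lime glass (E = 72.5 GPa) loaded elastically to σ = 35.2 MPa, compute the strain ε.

4.86×10⁻⁴

ε = σ/E = 35.2 / 72500 = 4.86×10⁻⁴.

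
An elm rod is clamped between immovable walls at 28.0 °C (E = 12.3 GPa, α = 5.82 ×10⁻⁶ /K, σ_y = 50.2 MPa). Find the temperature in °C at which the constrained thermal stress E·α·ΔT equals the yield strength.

729 °C

E·α·ΔT = 50.20 MPa ⇒ ΔT = 50.20 / (12.30×10³ × 5.82×10⁻⁶) = 701.3 K.
T = 28.0 + 701.3 = 729.3 °C.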